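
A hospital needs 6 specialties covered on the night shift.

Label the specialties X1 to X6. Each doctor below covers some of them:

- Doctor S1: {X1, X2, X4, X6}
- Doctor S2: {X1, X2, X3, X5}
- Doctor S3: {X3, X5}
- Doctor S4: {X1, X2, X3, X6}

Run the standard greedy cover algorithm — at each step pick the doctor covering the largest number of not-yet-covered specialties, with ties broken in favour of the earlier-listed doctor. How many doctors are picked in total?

2

Greedy: pick S1 (covers 4 new) → pick S2 (covers 2 new). Total picks: 2.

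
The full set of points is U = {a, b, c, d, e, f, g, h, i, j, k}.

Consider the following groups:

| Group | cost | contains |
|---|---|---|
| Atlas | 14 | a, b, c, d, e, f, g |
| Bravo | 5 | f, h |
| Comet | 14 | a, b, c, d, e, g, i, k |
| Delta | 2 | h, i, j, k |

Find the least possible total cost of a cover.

16

Atlas, Delta together cover every point (Atlas ∪ Delta = {a, b, c, d, e, f, g, h, i, j, k}); total cost 14 + 2 = 16.
No covering selection has total cost below 16.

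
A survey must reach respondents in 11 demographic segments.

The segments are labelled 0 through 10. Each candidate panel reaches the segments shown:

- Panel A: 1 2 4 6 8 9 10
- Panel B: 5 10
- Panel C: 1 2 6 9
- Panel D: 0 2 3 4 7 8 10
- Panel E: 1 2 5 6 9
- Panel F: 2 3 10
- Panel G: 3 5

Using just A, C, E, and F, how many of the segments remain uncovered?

Union of A, C, E, F = {1, 2, 3, 4, 5, 6, 8, 9, 10}.
Not covered: 0, 7 — 2 segments.

2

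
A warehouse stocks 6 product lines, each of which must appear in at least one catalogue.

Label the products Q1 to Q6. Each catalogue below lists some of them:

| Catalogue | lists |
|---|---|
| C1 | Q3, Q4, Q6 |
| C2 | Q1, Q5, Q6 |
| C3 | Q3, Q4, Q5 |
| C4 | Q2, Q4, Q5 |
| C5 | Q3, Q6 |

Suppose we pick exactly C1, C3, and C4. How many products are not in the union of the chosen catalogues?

1

Union of C1, C3, C4 = {Q2, Q3, Q4, Q5, Q6}.
Not covered: Q1 — 1 product.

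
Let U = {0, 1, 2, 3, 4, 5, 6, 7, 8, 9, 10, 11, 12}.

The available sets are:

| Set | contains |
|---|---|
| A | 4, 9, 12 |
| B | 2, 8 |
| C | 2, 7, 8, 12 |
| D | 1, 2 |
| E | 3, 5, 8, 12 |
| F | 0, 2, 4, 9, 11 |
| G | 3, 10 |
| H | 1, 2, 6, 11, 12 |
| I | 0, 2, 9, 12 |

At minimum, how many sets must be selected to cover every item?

5

Take {C, E, F, G, H}. Their union is {0, 1, 2, 3, 4, 5, 6, 7, 8, 9, 10, 11, 12}, which is all 13 items.
No 4 of the 9 sets cover everything (all 126 combinations miss at least one item), so 5 is optimal.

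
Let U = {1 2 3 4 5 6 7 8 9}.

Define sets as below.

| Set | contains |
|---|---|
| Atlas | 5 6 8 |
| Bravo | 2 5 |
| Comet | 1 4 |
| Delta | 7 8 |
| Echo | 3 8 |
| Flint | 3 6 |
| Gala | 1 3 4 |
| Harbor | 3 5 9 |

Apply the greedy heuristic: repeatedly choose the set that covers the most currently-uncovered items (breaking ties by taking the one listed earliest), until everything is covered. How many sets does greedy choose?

5

Greedy: pick Atlas (covers 3 new) → pick Gala (covers 3 new) → pick Bravo (covers 1 new) → pick Delta (covers 1 new) → pick Harbor (covers 1 new). Total picks: 5.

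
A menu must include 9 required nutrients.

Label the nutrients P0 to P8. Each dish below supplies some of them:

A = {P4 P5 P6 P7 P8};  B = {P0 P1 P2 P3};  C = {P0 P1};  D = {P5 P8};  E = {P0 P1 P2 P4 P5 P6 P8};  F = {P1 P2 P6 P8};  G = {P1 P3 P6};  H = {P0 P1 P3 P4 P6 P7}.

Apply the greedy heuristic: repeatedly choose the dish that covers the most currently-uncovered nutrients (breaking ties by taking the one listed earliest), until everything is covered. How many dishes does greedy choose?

Greedy: pick E (covers 7 new) → pick H (covers 2 new). Total picks: 2.

2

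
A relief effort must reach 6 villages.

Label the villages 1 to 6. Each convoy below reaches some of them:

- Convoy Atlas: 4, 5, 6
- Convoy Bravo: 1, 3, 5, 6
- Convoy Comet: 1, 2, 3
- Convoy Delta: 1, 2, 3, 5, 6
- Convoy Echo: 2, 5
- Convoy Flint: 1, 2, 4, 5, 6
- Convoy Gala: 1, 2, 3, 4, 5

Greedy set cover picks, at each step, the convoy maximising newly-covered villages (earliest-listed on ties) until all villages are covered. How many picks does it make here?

Greedy: pick Delta (covers 5 new) → pick Atlas (covers 1 new). Total picks: 2.

2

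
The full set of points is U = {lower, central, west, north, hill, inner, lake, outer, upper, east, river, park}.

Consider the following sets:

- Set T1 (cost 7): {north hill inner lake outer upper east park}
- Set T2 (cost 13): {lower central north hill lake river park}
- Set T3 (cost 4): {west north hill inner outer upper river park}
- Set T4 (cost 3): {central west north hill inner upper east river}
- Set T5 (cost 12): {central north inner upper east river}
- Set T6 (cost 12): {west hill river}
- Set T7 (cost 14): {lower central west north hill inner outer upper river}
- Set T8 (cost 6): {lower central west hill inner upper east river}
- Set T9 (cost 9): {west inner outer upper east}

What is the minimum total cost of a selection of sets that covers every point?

13

T1, T8 together cover every point (T1 ∪ T8 = {lower, central, west, north, hill, inner, lake, outer, upper, east, river, park}); total cost 7 + 6 = 13.
The greedy pick T4, T3, T8, T1 costs 20; no covering selection beats 13.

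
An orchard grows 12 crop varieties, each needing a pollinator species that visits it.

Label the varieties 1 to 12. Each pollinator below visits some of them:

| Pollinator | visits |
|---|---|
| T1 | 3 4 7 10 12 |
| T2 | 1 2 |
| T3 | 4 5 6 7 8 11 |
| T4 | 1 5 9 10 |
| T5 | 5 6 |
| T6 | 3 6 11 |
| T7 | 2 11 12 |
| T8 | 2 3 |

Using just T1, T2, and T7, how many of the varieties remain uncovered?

Union of T1, T2, T7 = {1, 2, 3, 4, 7, 10, 11, 12}.
Not covered: 5, 6, 8, 9 — 4 varieties.

4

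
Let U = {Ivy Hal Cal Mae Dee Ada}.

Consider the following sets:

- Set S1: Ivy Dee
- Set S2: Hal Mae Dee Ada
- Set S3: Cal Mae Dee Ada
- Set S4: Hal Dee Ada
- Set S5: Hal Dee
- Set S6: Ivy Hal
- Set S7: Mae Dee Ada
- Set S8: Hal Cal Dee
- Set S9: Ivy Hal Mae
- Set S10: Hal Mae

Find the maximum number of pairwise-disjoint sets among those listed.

S6, S7 are pairwise disjoint (S6={Ivy,Hal}; S7={Mae,Dee,Ada}).
Every remaining set overlaps one of these, and no 3 of the listed sets are pairwise disjoint, so 2 is the maximum.

2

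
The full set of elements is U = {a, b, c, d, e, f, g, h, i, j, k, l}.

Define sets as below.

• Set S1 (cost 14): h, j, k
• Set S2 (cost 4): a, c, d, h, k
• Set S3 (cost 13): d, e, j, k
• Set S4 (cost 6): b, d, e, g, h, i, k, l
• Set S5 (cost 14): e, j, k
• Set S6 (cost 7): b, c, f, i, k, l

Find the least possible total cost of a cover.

30

S2, S3, S4, S6 together cover every element (S2 ∪ S3 ∪ S4 ∪ S6 = {a, b, c, d, e, f, g, h, i, j, k, l}); total cost 4 + 13 + 6 + 7 = 30.
No covering selection has total cost below 30.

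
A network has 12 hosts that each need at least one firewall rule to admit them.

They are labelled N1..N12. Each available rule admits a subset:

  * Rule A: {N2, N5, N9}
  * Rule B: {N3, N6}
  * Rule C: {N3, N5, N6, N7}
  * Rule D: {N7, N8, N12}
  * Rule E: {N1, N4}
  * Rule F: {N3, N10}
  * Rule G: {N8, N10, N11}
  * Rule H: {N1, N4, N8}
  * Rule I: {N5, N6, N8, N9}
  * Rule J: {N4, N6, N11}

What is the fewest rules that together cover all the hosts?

5

Take {A, D, E, F, J}. Their union is {N1, N2, N3, N4, N5, N6, N7, N8, N9, N10, N11, N12}, which is all 12 hosts.
No 4 of the 10 rules cover everything (all 210 combinations miss at least one host), so 5 is optimal.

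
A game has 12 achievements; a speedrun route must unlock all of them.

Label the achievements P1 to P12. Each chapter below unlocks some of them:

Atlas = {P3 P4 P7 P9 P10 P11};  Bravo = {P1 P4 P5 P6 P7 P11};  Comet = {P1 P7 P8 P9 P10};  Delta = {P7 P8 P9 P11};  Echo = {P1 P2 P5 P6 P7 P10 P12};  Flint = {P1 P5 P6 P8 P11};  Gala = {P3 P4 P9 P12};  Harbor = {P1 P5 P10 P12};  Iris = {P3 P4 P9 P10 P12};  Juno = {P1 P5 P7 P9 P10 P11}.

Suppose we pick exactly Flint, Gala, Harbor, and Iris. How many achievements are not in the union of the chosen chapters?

Union of Flint, Gala, Harbor, Iris = {P1, P3, P4, P5, P6, P8, P9, P10, P11, P12}.
Not covered: P2, P7 — 2 achievements.

2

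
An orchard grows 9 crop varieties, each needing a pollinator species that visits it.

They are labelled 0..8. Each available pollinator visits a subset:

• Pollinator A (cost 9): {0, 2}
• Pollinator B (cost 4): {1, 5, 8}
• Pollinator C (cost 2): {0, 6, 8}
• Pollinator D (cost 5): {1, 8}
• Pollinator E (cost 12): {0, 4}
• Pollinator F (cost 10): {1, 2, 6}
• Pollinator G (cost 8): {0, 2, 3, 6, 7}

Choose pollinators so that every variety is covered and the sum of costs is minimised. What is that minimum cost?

B, E, G together cover every variety (B ∪ E ∪ G = {0, 1, 2, 3, 4, 5, 6, 7, 8}); total cost 4 + 12 + 8 = 24.
The greedy pick C, B, G, E costs 26; no covering selection beats 24.

24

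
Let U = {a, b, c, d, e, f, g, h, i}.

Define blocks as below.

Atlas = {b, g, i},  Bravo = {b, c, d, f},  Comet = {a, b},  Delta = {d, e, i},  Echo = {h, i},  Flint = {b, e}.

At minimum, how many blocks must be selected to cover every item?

Atlas, Bravo, Comet, Delta, and Echo cover everything between them: the union {a, b, c, d, e, f, g, h, i} is all of U.
No 4 of the 6 blocks cover everything (all 15 combinations miss at least one item), so 5 is optimal.

5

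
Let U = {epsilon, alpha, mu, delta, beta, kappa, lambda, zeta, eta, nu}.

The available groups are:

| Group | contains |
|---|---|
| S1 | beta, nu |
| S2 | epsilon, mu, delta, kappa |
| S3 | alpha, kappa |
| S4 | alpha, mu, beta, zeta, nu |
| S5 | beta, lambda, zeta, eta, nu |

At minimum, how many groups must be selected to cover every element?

Take {S2, S4, S5}. Their union is {epsilon, alpha, mu, delta, beta, kappa, lambda, zeta, eta, nu}, which is all 10 elements.
Only S2 contains epsilon, so S2 is forced; the remaining 6 elements need at least 2 more groups (each remaining group adds at most 5) — so at least 3 groups are needed, and 3 is optimal.

3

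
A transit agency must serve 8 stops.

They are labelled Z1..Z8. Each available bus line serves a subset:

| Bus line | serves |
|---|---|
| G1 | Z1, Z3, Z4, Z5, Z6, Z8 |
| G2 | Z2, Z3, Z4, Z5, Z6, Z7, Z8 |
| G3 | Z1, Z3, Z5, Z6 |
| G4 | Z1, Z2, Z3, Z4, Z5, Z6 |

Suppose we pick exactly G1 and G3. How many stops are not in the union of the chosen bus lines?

2

Union of G1, G3 = {Z1, Z3, Z4, Z5, Z6, Z8}.
Not covered: Z2, Z7 — 2 stops.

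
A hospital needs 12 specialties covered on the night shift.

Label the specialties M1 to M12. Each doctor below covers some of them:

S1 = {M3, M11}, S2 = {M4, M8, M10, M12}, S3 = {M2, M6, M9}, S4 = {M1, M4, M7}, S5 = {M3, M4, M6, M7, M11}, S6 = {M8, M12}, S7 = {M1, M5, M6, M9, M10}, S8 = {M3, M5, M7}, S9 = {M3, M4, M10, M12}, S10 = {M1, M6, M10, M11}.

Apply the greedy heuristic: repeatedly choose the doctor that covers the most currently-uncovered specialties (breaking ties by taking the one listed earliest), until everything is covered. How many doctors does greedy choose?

Greedy: pick S5 (covers 5 new) → pick S7 (covers 4 new) → pick S2 (covers 2 new) → pick S3 (covers 1 new). Total picks: 4.

4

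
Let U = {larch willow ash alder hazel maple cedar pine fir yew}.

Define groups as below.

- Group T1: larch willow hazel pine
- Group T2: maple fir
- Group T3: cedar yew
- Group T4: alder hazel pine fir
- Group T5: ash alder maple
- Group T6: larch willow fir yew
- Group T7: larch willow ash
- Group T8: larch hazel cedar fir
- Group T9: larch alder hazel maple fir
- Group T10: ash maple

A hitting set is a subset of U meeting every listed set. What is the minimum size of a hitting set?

The 4 elements {willow, ash, cedar, fir} hit every group.
No choice of 3 elements meets every group, so 4 is the minimum.

4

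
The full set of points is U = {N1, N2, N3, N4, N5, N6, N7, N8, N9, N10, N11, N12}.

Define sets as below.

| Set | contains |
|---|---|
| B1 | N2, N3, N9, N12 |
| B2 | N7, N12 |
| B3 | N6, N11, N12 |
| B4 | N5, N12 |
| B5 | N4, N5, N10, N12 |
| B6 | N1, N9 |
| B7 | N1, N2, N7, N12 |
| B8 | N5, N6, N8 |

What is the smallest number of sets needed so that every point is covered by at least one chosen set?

5

B1 and B3 and B5 and B7 and B8 together: B1 ∪ B3 ∪ B5 ∪ B7 ∪ B8 = {N1, N2, N3, N4, N5, N6, N7, N8, N9, N10, N11, N12} — every point is covered.
No 4 of the 8 sets cover everything (all 70 combinations miss at least one point), so 5 is optimal.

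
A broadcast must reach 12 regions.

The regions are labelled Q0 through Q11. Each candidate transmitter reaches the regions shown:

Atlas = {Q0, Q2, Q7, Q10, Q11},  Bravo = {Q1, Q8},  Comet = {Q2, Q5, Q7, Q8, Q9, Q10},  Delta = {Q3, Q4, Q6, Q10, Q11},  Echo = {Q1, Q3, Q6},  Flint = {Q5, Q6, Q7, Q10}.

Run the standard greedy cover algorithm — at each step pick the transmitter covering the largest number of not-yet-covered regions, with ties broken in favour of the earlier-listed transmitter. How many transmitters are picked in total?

Greedy: pick Comet (covers 6 new) → pick Delta (covers 4 new) → pick Atlas (covers 1 new) → pick Bravo (covers 1 new). Total picks: 4.

4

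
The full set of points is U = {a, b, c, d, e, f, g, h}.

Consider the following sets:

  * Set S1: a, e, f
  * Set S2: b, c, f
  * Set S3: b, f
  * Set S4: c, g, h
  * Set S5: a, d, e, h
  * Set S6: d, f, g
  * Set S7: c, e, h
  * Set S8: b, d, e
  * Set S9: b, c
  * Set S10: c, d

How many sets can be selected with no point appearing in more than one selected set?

S1, S10 are pairwise disjoint (S1={a,e,f}; S10={c,d}).
Every remaining set overlaps one of these, and no 3 of the listed sets are pairwise disjoint, so 2 is the maximum.

2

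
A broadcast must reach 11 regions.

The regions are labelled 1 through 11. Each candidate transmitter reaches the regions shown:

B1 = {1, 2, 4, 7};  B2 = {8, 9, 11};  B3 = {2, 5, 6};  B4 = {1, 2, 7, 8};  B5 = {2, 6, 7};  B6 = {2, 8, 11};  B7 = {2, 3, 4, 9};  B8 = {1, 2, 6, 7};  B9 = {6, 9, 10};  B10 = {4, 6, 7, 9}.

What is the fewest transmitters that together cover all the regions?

Take {B3, B4, B6, B7, B9}. Their union is {1, 2, 3, 4, 5, 6, 7, 8, 9, 10, 11}, which is all 11 regions.
No 4 of the 10 transmitters cover everything (all 210 combinations miss at least one region), so 5 is optimal.

5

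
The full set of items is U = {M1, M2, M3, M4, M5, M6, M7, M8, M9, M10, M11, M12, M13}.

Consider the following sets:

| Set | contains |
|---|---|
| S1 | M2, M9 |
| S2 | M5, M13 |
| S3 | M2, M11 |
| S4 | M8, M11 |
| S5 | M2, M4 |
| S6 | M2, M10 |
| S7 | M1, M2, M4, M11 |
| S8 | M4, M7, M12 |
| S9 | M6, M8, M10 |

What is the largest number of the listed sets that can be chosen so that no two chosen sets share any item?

S2, S3, S8, S9 are pairwise disjoint (S2={M5,M13}; S3={M2,M11}; S8={M4,M7,M12}; S9={M6,M8,M10}).
Every remaining set overlaps one of these, and no 5 of the listed sets are pairwise disjoint, so 4 is the maximum.

4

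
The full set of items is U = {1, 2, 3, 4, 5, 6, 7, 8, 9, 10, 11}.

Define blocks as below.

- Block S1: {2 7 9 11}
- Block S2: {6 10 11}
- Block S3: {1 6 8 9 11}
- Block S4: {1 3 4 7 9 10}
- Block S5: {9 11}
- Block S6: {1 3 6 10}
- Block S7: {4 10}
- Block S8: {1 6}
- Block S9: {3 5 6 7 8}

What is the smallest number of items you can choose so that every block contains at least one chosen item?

3

H = {4, 6, 9} meets every block (each contains at least one member of H), and |H| = 3.
The blocks S1, S7, S8 are pairwise disjoint, so any hitting set needs a separate item for each — at least 3. Hence 3 is optimal.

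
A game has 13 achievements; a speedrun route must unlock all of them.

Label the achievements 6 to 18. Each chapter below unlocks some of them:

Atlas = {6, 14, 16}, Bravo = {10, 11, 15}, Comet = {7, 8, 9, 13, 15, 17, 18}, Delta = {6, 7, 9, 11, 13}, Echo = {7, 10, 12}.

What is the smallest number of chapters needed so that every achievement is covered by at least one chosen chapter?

4

Take {Atlas, Bravo, Comet, Echo}. Their union is {6, 7, 8, 9, 10, 11, 12, 13, 14, 15, 16, 17, 18}, which is all 13 achievements.
No 3 of the 5 chapters cover everything (all 10 combinations miss at least one achievement), so 4 is optimal.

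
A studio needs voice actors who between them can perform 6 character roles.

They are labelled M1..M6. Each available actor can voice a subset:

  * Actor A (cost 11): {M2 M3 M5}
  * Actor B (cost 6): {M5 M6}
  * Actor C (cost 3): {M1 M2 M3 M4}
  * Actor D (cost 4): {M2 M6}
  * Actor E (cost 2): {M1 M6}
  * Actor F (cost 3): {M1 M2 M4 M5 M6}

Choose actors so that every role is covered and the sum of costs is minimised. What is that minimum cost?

C, F together cover every role (C ∪ F = {M1, M2, M3, M4, M5, M6}); total cost 3 + 3 = 6.
No covering selection has total cost below 6.

6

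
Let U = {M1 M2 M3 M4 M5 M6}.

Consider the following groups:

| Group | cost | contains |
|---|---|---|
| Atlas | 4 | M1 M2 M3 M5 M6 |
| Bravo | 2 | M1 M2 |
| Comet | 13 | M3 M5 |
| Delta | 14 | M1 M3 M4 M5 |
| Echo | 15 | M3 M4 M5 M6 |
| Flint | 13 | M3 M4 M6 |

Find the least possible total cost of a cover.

17

Atlas, Flint together cover every item (Atlas ∪ Flint = {M1, M2, M3, M4, M5, M6}); total cost 4 + 13 = 17.
No covering selection has total cost below 17.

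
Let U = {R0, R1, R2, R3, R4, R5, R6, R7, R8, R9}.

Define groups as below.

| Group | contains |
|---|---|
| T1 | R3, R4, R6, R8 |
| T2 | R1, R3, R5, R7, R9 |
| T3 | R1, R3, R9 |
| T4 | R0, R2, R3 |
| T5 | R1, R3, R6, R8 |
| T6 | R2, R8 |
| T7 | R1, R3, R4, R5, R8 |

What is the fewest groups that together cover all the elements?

T1 and T2 and T4 together: T1 ∪ T2 ∪ T4 = {R0, R1, R2, R3, R4, R5, R6, R7, R8, R9} — every element is covered.
Only T4 contains R0, so T4 is forced; the remaining 7 elements need at least 2 more groups (each remaining group adds at most 4) — so at least 3 groups are needed, and 3 is optimal.

3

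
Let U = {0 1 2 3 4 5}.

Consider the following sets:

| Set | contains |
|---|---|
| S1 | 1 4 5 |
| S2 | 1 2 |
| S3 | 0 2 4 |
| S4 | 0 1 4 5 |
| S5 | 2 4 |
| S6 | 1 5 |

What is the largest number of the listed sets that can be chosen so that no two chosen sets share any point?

S3, S6 are pairwise disjoint (S3={0,2,4}; S6={1,5}).
Every remaining set overlaps one of these, and no 3 of the listed sets are pairwise disjoint, so 2 is the maximum.

2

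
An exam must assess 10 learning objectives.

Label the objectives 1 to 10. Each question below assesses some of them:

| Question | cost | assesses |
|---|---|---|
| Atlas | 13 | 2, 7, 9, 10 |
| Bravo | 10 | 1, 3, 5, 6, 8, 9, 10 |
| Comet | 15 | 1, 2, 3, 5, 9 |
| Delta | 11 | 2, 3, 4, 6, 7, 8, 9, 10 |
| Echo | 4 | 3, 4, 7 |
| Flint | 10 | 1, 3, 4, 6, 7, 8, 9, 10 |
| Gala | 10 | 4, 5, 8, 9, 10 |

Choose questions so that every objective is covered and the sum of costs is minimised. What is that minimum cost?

21

Bravo, Delta together cover every objective (Bravo ∪ Delta = {1, 2, 3, 4, 5, 6, 7, 8, 9, 10}); total cost 10 + 11 = 21.
The greedy pick Flint, Comet costs 25; no covering selection beats 21.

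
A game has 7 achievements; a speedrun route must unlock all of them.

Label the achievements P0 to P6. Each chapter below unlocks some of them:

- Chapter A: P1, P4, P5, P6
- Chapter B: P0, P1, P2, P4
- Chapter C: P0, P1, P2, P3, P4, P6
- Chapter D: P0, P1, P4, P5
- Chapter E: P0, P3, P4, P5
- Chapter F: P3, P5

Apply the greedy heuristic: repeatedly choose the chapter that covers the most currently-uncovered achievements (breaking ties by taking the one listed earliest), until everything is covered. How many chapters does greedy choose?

Greedy: pick C (covers 6 new) → pick A (covers 1 new). Total picks: 2.

2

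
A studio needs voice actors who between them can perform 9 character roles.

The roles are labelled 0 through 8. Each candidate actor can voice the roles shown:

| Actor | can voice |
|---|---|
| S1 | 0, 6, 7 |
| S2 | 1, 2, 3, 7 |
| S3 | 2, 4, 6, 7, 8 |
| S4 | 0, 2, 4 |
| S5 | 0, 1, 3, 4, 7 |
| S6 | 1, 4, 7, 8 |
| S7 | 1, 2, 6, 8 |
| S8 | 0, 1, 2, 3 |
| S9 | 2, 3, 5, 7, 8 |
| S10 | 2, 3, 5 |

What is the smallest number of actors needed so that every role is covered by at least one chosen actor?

S3 and S8 and S10 together: S3 ∪ S8 ∪ S10 = {0, 1, 2, 3, 4, 5, 6, 7, 8} — every role is covered.
No 2 of the 10 actors cover everything (all 45 combinations miss at least one role), so 3 is optimal.

3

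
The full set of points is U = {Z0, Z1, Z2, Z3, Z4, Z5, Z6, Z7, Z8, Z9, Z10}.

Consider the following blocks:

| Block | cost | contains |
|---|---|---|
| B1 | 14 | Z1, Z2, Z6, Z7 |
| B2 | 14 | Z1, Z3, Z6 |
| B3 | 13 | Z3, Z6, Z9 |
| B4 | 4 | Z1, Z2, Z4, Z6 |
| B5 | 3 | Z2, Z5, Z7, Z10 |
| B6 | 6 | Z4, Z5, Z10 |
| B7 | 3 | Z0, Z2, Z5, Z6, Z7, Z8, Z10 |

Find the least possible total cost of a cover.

B3, B4, B7 together cover every point (B3 ∪ B4 ∪ B7 = {Z0, Z1, Z2, Z3, Z4, Z5, Z6, Z7, Z8, Z9, Z10}); total cost 13 + 4 + 3 = 20.
No covering selection has total cost below 20.

20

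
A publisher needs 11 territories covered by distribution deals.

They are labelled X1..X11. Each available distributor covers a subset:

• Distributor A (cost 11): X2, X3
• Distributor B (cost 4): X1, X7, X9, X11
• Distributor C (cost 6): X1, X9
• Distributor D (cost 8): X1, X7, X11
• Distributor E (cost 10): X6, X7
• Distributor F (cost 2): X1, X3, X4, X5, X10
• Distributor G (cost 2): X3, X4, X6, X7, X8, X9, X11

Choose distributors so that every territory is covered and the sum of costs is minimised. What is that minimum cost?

A, F, G together cover every territory (A ∪ F ∪ G = {X1, X2, X3, X4, X5, X6, X7, X8, X9, X10, X11}); total cost 11 + 2 + 2 = 15.
No covering selection has total cost below 15.

15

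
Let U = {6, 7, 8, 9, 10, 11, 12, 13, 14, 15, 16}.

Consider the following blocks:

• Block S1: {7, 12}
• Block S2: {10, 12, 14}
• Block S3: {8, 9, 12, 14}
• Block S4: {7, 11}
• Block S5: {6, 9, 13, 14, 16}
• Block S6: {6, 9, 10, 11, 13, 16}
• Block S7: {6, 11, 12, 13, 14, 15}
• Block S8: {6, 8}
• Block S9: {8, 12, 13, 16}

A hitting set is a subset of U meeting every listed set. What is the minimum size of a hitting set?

The 3 points {6, 11, 12} hit every block.
The blocks S2, S4, S8 are pairwise disjoint, so any hitting set needs a separate point for each — at least 3. Hence 3 is optimal.

3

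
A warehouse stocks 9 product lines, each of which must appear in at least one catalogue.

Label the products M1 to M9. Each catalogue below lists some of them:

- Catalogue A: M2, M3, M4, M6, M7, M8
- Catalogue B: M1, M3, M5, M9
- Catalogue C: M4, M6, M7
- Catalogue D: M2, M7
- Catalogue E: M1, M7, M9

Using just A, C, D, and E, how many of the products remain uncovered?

Union of A, C, D, E = {M1, M2, M3, M4, M6, M7, M8, M9}.
Not covered: M5 — 1 product.

1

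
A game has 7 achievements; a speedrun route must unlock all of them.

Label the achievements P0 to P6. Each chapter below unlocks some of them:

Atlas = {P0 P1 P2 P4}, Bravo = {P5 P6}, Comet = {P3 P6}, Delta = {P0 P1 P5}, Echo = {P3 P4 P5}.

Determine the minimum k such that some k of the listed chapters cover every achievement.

Take {Atlas, Bravo, Echo}. Their union is {P0, P1, P2, P3, P4, P5, P6}, which is all 7 achievements.
Only Atlas contains P2, so Atlas is forced; the remaining 3 achievements need at least 2 more chapters (each remaining chapter adds at most 2) — so at least 3 chapters are needed, and 3 is optimal.

3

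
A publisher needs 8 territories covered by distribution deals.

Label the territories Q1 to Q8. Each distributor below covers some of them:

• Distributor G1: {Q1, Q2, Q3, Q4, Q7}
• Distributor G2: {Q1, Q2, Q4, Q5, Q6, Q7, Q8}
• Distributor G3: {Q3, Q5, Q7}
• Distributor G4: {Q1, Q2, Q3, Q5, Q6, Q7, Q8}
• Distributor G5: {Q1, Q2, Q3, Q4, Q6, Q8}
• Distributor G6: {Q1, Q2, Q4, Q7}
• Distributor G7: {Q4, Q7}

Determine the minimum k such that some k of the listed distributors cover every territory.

2

G4 and G5 together: G4 ∪ G5 = {Q1, Q2, Q3, Q4, Q5, Q6, Q7, Q8} — every territory is covered.
No single distributor has all 8 territories (the largest, G2, has 7), so 2 is optimal.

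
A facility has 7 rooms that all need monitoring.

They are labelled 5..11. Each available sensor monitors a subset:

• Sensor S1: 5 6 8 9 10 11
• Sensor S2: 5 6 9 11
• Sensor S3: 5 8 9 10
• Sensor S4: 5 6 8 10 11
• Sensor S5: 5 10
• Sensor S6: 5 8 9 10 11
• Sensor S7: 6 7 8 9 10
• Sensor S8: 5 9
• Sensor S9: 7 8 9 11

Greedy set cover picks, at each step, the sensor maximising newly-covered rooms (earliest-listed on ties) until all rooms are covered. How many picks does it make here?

Greedy: pick S1 (covers 6 new) → pick S7 (covers 1 new). Total picks: 2.

2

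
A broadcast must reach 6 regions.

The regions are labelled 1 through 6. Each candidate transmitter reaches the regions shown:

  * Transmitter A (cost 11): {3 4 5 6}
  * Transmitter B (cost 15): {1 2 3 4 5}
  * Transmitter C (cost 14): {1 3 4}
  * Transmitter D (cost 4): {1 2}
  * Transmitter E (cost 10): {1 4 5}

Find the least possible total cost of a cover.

A, D together cover every region (A ∪ D = {1, 2, 3, 4, 5, 6}); total cost 11 + 4 = 15.
No covering selection has total cost below 15.

15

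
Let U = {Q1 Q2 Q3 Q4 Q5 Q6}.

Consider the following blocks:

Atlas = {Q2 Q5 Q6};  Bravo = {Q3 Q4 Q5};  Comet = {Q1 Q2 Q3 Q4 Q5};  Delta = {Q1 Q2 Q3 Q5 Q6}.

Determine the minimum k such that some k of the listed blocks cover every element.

2

Bravo and Delta cover everything between them: the union {Q1, Q2, Q3, Q4, Q5, Q6} is all of U.
No single block has all 6 elements (the largest, Comet, has 5), so 2 is optimal.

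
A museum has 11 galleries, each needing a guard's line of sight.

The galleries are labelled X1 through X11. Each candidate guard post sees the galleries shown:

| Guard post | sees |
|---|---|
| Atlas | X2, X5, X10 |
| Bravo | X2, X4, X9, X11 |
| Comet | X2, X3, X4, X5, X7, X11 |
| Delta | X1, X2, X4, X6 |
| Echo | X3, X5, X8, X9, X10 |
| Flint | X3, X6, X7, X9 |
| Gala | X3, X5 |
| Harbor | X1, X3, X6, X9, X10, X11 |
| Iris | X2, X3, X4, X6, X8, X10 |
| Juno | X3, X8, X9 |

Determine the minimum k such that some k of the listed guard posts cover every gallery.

Comet and Harbor and Juno together: Comet ∪ Harbor ∪ Juno = {X1, X2, X3, X4, X5, X6, X7, X8, X9, X10, X11} — every gallery is covered.
No 2 of the 10 guard posts cover everything (all 45 combinations miss at least one gallery), so 3 is optimal.

3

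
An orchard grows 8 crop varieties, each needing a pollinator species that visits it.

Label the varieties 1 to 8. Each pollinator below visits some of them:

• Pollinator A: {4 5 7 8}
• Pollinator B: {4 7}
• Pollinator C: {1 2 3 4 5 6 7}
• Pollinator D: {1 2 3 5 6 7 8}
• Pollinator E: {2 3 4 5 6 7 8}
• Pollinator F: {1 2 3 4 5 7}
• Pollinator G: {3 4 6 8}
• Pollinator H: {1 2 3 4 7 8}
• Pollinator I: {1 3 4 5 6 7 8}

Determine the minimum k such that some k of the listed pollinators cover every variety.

Take {F, I}. Their union is {1, 2, 3, 4, 5, 6, 7, 8}, which is all 8 varieties.
No single pollinator has all 8 varieties (the largest, C, has 7), so 2 is optimal.

2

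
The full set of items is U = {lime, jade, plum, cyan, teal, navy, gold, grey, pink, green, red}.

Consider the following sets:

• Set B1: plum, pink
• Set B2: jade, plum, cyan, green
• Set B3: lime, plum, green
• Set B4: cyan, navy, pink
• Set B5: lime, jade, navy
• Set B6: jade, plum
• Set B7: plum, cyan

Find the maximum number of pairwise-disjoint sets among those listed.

B5, B7 are pairwise disjoint (B5={lime,jade,navy}; B7={plum,cyan}).
Every remaining set overlaps one of these, and no 3 of the listed sets are pairwise disjoint, so 2 is the maximum.

2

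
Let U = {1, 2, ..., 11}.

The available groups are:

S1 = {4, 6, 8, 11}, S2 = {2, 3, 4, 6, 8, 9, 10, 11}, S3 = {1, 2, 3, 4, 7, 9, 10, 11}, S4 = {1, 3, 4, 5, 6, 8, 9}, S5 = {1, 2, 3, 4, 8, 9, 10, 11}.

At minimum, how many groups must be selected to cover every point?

Take {S3, S4}. Their union is {1, 2, 3, 4, 5, 6, 7, 8, 9, 10, 11}, which is all 11 points.
No single group has all 11 points (the largest, S2, has 8), so 2 is optimal.

2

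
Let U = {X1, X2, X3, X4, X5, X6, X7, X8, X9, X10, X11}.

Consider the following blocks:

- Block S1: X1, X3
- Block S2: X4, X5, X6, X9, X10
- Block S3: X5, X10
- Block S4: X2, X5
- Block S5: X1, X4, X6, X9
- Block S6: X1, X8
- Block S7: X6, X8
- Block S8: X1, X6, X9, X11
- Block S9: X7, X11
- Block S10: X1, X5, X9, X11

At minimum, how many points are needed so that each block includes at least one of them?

4

H = {X1, X5, X7, X8} meets every block (each contains at least one member of H), and |H| = 4.
The blocks S1, S4, S7, S9 are pairwise disjoint, so any hitting set needs a separate point for each — at least 4. Hence 4 is optimal.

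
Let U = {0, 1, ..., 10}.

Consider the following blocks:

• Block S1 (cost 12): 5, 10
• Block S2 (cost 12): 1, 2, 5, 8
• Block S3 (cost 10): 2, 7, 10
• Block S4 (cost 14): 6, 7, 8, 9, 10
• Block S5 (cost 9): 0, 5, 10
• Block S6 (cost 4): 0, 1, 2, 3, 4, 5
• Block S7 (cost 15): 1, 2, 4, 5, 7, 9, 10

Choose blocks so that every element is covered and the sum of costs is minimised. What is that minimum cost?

S4, S6 together cover every element (S4 ∪ S6 = {0, 1, 2, 3, 4, 5, 6, 7, 8, 9, 10}); total cost 14 + 4 = 18.
No covering selection has total cost below 18.

18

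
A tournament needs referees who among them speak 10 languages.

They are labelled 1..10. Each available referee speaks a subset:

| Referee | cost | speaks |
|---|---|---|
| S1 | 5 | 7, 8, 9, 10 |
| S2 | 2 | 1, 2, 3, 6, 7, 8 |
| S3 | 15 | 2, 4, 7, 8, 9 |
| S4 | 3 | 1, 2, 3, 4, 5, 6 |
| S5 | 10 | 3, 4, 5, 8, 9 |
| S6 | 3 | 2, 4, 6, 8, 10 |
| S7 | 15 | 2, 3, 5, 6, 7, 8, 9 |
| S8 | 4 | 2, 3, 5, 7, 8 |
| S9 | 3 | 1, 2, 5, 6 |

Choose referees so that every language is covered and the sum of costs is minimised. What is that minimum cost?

8

S1, S4 together cover every language (S1 ∪ S4 = {1, 2, 3, 4, 5, 6, 7, 8, 9, 10}); total cost 5 + 3 = 8.
The greedy pick S2, S4, S1 costs 10; no covering selection beats 8.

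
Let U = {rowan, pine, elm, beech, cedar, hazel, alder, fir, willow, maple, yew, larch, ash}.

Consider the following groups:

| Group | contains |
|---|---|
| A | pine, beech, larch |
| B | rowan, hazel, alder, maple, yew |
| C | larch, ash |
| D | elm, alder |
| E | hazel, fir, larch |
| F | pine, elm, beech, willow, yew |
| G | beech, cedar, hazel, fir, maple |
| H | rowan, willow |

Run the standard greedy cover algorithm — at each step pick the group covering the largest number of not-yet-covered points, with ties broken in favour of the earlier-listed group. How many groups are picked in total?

Greedy: pick B (covers 5 new) → pick F (covers 4 new) → pick C (covers 2 new) → pick G (covers 2 new). Total picks: 4.

4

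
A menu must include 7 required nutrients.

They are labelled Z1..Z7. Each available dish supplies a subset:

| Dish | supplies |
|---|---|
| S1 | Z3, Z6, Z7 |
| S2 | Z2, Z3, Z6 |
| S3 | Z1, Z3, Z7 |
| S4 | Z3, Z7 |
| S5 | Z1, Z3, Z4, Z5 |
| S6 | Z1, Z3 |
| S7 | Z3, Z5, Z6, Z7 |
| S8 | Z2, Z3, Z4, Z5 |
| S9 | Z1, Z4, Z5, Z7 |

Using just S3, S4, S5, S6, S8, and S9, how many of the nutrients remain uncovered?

1

Union of S3, S4, S5, S6, S8, S9 = {Z1, Z2, Z3, Z4, Z5, Z7}.
Not covered: Z6 — 1 nutrient.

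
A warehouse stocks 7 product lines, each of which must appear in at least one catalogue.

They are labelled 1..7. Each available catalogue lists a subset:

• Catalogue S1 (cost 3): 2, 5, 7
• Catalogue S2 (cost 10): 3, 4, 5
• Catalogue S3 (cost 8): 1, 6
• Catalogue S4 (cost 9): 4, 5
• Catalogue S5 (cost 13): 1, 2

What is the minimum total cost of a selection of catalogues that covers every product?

S1, S2, S3 together cover every product (S1 ∪ S2 ∪ S3 = {1, 2, 3, 4, 5, 6, 7}); total cost 3 + 10 + 8 = 21.
No covering selection has total cost below 21.

21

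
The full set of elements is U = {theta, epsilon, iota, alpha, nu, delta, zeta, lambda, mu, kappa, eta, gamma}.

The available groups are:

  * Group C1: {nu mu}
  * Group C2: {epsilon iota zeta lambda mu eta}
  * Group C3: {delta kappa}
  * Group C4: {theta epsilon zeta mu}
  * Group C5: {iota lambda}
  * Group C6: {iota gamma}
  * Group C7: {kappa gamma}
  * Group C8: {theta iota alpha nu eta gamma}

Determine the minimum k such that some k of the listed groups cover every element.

3

Take {C2, C3, C8}. Their union is {theta, epsilon, iota, alpha, nu, delta, zeta, lambda, mu, kappa, eta, gamma}, which is all 12 elements.
Only C8 contains alpha, so C8 is forced; the remaining 6 elements need at least 2 more groups (each remaining group adds at most 4) — so at least 3 groups are needed, and 3 is optimal.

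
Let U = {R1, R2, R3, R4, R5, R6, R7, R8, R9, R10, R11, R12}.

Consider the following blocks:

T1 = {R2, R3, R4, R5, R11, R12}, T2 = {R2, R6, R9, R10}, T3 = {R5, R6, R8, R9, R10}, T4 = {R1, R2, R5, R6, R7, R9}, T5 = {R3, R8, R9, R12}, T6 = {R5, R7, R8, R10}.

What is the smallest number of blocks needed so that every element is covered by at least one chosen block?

3

T1, T4, and T6 cover everything between them: the union {R1, R2, R3, R4, R5, R6, R7, R8, R9, R10, R11, R12} is all of U.
Only T4 contains R1, so T4 is forced; the remaining 6 elements need at least 2 more blocks (each remaining block adds at most 4) — so at least 3 blocks are needed, and 3 is optimal.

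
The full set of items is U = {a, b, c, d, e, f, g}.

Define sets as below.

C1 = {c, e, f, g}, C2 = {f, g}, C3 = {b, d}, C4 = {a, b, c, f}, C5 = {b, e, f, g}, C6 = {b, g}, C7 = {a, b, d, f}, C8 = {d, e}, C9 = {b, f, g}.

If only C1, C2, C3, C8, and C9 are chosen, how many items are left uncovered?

Union of C1, C2, C3, C8, C9 = {b, c, d, e, f, g}.
Not covered: a — 1 item.

1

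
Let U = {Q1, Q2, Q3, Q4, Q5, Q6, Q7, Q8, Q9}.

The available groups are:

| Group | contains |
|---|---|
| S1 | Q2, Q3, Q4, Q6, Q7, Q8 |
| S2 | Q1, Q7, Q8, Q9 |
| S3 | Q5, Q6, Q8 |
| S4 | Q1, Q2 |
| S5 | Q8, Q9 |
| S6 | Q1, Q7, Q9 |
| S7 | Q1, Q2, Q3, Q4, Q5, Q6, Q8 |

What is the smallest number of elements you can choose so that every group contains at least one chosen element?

H = {Q1, Q8} meets every group (each contains at least one member of H), and |H| = 2.
The groups S3, S4 are pairwise disjoint, so any hitting set needs a separate element for each — at least 2. Hence 2 is optimal.

2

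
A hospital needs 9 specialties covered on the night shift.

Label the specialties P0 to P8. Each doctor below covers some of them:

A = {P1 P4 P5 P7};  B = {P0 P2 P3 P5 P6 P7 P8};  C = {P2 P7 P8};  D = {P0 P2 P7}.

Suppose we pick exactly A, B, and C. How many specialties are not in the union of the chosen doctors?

Union of A, B, C = {P0, P1, P2, P3, P4, P5, P6, P7, P8} — that's every specialty, so 0 are uncovered.

0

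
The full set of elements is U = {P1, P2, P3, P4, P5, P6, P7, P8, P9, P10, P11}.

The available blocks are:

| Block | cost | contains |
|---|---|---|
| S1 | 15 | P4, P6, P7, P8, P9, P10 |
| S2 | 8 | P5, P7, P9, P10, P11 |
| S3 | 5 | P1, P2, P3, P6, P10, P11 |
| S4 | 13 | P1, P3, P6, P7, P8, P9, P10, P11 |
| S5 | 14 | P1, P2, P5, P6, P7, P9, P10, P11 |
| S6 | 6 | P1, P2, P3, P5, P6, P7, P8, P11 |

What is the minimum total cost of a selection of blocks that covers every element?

21

S1, S6 together cover every element (S1 ∪ S6 = {P1, P2, P3, P4, P5, P6, P7, P8, P9, P10, P11}); total cost 15 + 6 = 21.
The greedy pick S6, S2, S1 costs 29; no covering selection beats 21.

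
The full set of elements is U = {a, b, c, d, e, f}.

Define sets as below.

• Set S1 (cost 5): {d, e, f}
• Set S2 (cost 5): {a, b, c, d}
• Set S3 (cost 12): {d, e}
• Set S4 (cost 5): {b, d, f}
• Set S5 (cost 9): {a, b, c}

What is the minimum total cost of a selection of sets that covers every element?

S1, S2 together cover every element (S1 ∪ S2 = {a, b, c, d, e, f}); total cost 5 + 5 = 10.
No covering selection has total cost below 10.

10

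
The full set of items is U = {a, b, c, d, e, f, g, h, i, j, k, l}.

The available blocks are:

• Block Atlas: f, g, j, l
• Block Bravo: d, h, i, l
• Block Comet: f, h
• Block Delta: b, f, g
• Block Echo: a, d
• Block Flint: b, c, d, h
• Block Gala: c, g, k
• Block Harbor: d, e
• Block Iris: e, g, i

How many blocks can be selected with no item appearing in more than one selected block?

Comet, Echo, Gala are pairwise disjoint (Comet={f,h}; Echo={a,d}; Gala={c,g,k}).
Every remaining block overlaps one of these, and no 4 of the listed blocks are pairwise disjoint, so 3 is the maximum.

3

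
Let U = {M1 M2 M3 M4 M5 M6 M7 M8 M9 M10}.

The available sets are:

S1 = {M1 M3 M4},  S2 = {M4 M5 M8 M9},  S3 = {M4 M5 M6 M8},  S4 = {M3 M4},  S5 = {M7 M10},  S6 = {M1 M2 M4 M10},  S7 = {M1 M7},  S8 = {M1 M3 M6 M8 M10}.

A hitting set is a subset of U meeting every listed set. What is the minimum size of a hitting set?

3

H = {M3, M4, M7} meets every set (each contains at least one member of H), and |H| = 3.
No choice of 2 points meets every set, so 3 is the minimum.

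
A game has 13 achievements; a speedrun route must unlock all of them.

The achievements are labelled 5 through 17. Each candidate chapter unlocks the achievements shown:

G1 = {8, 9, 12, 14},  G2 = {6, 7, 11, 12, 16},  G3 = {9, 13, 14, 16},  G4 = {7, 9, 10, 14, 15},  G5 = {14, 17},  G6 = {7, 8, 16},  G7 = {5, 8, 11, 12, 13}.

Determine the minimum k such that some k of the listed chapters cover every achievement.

4

G2 and G4 and G5 and G7 together: G2 ∪ G4 ∪ G5 ∪ G7 = {5, 6, 7, 8, 9, 10, 11, 12, 13, 14, 15, 16, 17} — every achievement is covered.
Only G5 contains 17, so G5 is forced; the remaining 11 achievements need at least 3 more chapters (each remaining chapter adds at most 5) — so at least 4 chapters are needed, and 4 is optimal.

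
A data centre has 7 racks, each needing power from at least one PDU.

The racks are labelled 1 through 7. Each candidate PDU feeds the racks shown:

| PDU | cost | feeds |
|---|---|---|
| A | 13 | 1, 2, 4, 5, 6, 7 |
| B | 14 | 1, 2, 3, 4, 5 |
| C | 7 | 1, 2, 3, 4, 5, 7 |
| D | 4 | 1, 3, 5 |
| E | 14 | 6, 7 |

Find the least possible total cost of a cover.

17

A, D together cover every rack (A ∪ D = {1, 2, 3, 4, 5, 6, 7}); total cost 13 + 4 = 17.
The greedy pick C, A costs 20; no covering selection beats 17.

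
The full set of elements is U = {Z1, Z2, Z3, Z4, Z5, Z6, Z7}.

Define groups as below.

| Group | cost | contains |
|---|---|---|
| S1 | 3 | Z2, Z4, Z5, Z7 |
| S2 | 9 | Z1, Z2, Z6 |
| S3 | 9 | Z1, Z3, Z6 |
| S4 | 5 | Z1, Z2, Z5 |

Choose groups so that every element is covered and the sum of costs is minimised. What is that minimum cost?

S1, S3 together cover every element (S1 ∪ S3 = {Z1, Z2, Z3, Z4, Z5, Z6, Z7}); total cost 3 + 9 = 12.
No covering selection has total cost below 12.

12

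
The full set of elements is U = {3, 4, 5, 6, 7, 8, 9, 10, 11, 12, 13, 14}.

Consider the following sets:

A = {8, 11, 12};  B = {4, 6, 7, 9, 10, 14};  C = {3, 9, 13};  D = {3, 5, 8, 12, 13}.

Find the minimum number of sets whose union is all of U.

A, B, and D cover everything between them: the union {3, 4, 5, 6, 7, 8, 9, 10, 11, 12, 13, 14} is all of U.
Only B contains 4, so B is forced; the remaining 6 elements need at least 2 more sets (each remaining set adds at most 5) — so at least 3 sets are needed, and 3 is optimal.

3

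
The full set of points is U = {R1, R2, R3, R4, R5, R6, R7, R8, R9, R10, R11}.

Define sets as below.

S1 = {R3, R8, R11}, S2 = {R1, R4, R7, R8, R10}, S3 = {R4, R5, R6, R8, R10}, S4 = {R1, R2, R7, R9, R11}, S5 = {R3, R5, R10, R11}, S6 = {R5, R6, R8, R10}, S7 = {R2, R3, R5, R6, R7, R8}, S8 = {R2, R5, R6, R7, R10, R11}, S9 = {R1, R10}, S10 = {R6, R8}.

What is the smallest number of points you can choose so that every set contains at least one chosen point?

3

H = {R6, R10, R11} meets every set (each contains at least one member of H), and |H| = 3.
No choice of 2 points meets every set, so 3 is the minimum.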